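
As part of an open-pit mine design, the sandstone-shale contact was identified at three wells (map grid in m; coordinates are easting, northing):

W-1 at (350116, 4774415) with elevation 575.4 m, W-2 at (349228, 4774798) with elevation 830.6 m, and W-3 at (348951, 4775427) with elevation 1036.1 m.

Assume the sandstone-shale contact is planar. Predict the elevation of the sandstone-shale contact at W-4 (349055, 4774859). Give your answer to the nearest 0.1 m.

877.0 m

Let the plane be z = a·easting + b·northing + c.
W-2−W-1: −888a + 383b = 255.2;  W-3−W-1: −1165a + 1012b = 460.7.
Solving gives a = −0.180820667, b = 0.247078975.
Then c = 575.4 − a·350116 − b·4774415 = −1115773.95.
At (349055, 4774859): z = −63116.4 + 1179767.3 − 1115773.95 = 877.0 m.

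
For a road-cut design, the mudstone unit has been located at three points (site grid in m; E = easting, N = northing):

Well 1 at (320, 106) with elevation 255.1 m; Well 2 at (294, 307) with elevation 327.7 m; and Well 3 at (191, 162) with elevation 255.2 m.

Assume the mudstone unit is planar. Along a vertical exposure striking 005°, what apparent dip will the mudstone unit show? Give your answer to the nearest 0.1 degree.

Let the plane be z = a·E + b·N + c.
Well 2−Well 1: −26a + 201b = 72.6;  Well 3−Well 1: −129a + 56b = 0.1.
Solving gives a = 0.16530, b = 0.38258.
Unit vector along 005° is (sin 5°, cos 5°) = (0.0872, 0.9962).
Slope in that direction = a·(0.0872) + b·(0.9962) = 0.39553.
Apparent dip = arctan|0.39553| = 21.6° (true dip is 22.6°, so apparent ≤ true as expected).

21.6°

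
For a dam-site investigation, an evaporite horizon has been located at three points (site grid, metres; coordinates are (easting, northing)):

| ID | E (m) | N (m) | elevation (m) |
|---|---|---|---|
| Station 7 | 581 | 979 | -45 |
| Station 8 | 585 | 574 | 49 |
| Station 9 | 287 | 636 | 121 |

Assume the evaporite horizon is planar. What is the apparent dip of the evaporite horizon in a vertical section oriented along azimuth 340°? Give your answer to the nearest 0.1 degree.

Let the plane be z = a·E + b·N + c.
Station 8−Station 7: 4a − 405b = 94;  Station 9−Station 7: −294a − 343b = 166.
Solving gives a = −0.29050, b = −0.23497.
Unit vector along 340° is (sin 340°, cos 340°) = (-0.3420, 0.9397).
Slope in that direction = a·(-0.3420) + b·(0.9397) = −0.12144.
Apparent dip = arctan|0.12144| = 6.9° (true dip is 20.5°, so apparent ≤ true as expected).

6.9°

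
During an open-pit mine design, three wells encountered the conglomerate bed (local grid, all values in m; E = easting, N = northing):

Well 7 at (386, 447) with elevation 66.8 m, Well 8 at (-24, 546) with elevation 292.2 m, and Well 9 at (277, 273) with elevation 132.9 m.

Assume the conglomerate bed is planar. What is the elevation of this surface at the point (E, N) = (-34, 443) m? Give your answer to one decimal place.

300.9 m

Two edge vectors: Well 7→Well 8 = (-410, 99, 225.4), Well 7→Well 9 = (-109, -174, 66.1).
Normal n = (Well 7→Well 8) × (Well 7→Well 9) = (45763.5, 2532.4, 82131).
So ∂z/∂E = −n_x/n_z = −0.55720 and ∂z/∂N = −n_y/n_z = −0.03083.
Intercept c from Well 7: 66.8 + 215.08 + 13.78 = 295.66.
At (-34, 443): z = 18.9 − 13.7 + 295.66 = 300.9 m.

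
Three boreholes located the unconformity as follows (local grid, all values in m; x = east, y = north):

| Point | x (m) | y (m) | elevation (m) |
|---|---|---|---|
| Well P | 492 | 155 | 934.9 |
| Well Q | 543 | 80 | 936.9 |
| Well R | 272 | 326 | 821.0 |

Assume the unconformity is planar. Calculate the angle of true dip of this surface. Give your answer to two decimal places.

Two edge vectors: Well P→Well Q = (51, -75, 2), Well P→Well R = (-220, 171, -113.9).
Normal n = (Well P→Well Q) × (Well P→Well R) = (8200.5, 5368.9, -7779).
So ∂z/∂x = −n_x/n_z = 1.05418 and ∂z/∂y = −n_y/n_z = 0.69018.
Gradient magnitude |∇z| = √(a² + b²) = √(1.11130 + 0.47635) = 1.26002.
True dip = arctan(1.26002) = 51.56°, dipping toward WSW (azimuth ≈ 237°).

51.56°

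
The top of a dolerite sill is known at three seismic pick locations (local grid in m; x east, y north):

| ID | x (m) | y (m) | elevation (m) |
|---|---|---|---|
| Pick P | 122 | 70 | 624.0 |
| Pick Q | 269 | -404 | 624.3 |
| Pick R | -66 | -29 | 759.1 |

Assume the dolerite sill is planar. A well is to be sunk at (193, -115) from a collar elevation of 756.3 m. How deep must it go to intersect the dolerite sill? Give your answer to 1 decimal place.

Two edge vectors: Pick P→Pick Q = (147, -474, 0.3), Pick P→Pick R = (-188, -99, 135.1).
Normal n = (Pick P→Pick Q) × (Pick P→Pick R) = (-64007.7, -19916.1, -103665).
So ∂z/∂x = −n_x/n_z = −0.61745 and ∂z/∂y = −n_y/n_z = −0.19212.
Intercept c from Pick P: 624 + 75.33 + 13.45 = 712.78.
At (193, -115): z_contact = −119.17 + 22.09 + 712.78 = 615.70 m.
Depth below ground = 756.3 − 615.70 = 140.6 m.

140.6 m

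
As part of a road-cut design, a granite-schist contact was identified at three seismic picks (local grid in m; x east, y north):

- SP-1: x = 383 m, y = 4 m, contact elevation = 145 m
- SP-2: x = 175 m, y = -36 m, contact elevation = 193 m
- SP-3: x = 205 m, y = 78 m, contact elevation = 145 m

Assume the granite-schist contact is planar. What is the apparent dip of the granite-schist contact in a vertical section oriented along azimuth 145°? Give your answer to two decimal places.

Two edge vectors: SP-1→SP-2 = (-208, -40, 48), SP-1→SP-3 = (-178, 74, 0).
Normal n = (SP-1→SP-2) × (SP-1→SP-3) = (-3552, -8544, -22512).
So ∂z/∂x = −n_x/n_z = −0.15778 and ∂z/∂y = −n_y/n_z = −0.37953.
Unit vector along 145° is (sin 145°, cos 145°) = (0.5736, -0.8192).
Slope in that direction = a·(0.5736) + b·(-0.8192) = 0.22039.
Apparent dip = arctan|0.22039| = 12.43° (true dip is 22.3°, so apparent ≤ true as expected).

12.43°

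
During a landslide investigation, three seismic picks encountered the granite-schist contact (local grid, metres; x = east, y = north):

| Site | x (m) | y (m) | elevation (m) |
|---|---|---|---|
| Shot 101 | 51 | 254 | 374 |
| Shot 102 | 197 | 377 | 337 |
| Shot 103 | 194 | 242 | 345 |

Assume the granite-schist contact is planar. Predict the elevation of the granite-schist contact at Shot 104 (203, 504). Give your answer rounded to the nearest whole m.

329 m

Let the plane be z = a·x + b·y + c.
Shot 102−Shot 101: 146a + 123b = −37;  Shot 103−Shot 101: 143a − 12b = −29.
Solving gives a = −0.20738, b = −0.05465.
Then c = 374 − a·51 − b·254 = 398.46.
At (203, 504): z = −42.1 − 27.5 + 398.46 = 328.8 m.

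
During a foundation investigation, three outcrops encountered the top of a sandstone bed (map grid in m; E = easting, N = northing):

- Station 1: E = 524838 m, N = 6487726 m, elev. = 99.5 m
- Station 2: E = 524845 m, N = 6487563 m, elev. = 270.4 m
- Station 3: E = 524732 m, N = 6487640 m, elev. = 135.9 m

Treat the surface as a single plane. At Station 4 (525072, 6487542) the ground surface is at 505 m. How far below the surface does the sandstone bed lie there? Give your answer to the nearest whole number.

Let the plane be z = a·E + b·N + c.
Station 2−Station 1: 7a − 163b = 170.9;  Station 3−Station 1: −106a − 86b = 36.4.
Solving gives a = 0.49016779, b = −1.02741611.
Then c = 99.5 − a·524838 − b·6487726 = 6408435.01.
At (525072, 6487542): z_contact = 257373.4 − 6665405.1 + 6408435.01 = 403.2 m.
Depth below ground = 505 − 403.2 = 102 m.

102 m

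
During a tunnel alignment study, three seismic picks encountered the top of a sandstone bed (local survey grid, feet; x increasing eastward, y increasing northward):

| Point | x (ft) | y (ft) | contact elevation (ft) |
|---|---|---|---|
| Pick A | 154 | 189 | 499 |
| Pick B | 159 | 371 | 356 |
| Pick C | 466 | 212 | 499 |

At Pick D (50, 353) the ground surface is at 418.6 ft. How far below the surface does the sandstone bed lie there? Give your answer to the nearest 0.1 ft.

Two edge vectors: Pick A→Pick B = (5, 182, -143), Pick A→Pick C = (312, 23, 0).
Normal n = (Pick A→Pick B) × (Pick A→Pick C) = (3289, -44616, -56669).
So ∂z/∂x = −n_x/n_z = 0.05804 and ∂z/∂y = −n_y/n_z = −0.78731.
Intercept c from Pick A: 499 − 8.94 + 148.80 = 638.86.
At (50, 353): z_contact = 2.90 − 277.92 + 638.86 = 363.85 ft.
Depth below ground = 418.6 − 363.85 = 54.8 ft.

54.8 ft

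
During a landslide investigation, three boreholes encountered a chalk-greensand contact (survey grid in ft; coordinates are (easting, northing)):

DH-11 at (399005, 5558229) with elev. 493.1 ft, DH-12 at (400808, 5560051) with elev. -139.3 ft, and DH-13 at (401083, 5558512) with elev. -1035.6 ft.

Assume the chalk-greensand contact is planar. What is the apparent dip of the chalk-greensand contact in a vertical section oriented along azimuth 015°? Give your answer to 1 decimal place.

12.4°

Let the plane be z = a·E + b·N + c.
DH-12−DH-11: 1803a + 1822b = −632.4;  DH-13−DH-11: 2078a + 283b = −1528.7.
Solving gives a = −0.79561, b = 0.44023.
Unit vector along 015° is (sin 15°, cos 15°) = (0.2588, 0.9659).
Slope in that direction = a·(0.2588) + b·(0.9659) = 0.21931.
Apparent dip = arctan|0.21931| = 12.4° (true dip is 42.3°, so apparent ≤ true as expected).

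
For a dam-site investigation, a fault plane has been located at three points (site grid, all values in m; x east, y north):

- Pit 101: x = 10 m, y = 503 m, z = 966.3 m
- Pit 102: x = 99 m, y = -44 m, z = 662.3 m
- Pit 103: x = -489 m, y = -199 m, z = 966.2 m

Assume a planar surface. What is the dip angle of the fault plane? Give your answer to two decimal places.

Let the plane be z = a·x + b·y + c.
Pit 102−Pit 101: 89a − 547b = −304;  Pit 103−Pit 101: −499a − 702b = −0.1.
Solving gives a = −0.63606, b = 0.45227.
Gradient magnitude |∇z| = √(a² + b²) = √(0.40457 + 0.20455) = 0.78046.
True dip = arctan(0.78046) = 37.97°, dipping toward SE (azimuth ≈ 125°).

37.97°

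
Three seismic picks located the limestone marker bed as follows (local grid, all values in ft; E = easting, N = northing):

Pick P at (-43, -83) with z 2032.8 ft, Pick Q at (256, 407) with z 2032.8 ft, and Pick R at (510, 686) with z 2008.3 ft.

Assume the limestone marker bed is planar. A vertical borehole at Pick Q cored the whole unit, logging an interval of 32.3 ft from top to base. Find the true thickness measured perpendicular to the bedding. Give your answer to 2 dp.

30.56 ft

Let the plane be z = a·E + b·N + c.
Pick Q−Pick P: 299a + 490b = 0;  Pick R−Pick P: 553a + 769b = −24.5.
Solving gives a = −0.29253, b = 0.17850.
|∇z| = √(a²+b²) = 0.34269, so dip δ = arctan(0.34269) = 18.92°.
True thickness = vertical thickness × cos δ = 32.3 × cos 18.92° = 30.56 ft.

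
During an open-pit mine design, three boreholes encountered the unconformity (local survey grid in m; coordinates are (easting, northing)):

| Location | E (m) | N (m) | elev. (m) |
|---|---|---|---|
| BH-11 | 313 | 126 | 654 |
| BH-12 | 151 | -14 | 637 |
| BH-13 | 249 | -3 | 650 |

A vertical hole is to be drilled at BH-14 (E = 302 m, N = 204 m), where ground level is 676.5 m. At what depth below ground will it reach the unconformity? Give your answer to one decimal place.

26.9 m

Let the plane be z = a·E + b·N + c.
BH-12−BH-11: −162a − 140b = −17;  BH-13−BH-11: −64a − 129b = −4.
Solving gives a = 0.13679, b = −0.03686.
Then c = 654 − a·313 − b·126 = 615.83.
At (302, 204): z_contact = 41.31 − 7.52 + 615.83 = 649.62 m.
Depth below ground = 676.5 − 649.62 = 26.9 m.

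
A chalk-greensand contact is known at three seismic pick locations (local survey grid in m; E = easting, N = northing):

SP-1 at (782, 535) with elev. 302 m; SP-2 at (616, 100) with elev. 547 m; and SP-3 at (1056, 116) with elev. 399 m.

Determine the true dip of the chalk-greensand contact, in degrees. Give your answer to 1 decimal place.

Let the plane be z = a·E + b·N + c.
SP-2−SP-1: −166a − 435b = 245;  SP-3−SP-1: 274a − 419b = 97.
Solving gives a = −0.32033, b = −0.44098.
Gradient magnitude |∇z| = √(a² + b²) = √(0.10261 + 0.19446) = 0.54504.
True dip = arctan(0.54504) = 28.6°, dipping toward NE (azimuth ≈ 036°).

28.6°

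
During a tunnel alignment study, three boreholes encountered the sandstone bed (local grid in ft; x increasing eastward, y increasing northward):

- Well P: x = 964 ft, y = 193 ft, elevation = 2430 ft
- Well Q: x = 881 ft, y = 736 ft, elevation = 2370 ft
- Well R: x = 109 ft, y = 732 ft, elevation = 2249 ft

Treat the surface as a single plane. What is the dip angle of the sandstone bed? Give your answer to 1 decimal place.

Two edge vectors: Well P→Well Q = (-83, 543, -60), Well P→Well R = (-855, 539, -181).
Normal n = (Well P→Well Q) × (Well P→Well R) = (-65943, 36277, 419528).
So ∂z/∂x = −n_x/n_z = 0.15718 and ∂z/∂y = −n_y/n_z = −0.08647.
Gradient magnitude |∇z| = √(a² + b²) = √(0.02471 + 0.00748) = 0.17940.
True dip = arctan(0.17940) = 10.2°, dipping toward WNW (azimuth ≈ 299°).

10.2°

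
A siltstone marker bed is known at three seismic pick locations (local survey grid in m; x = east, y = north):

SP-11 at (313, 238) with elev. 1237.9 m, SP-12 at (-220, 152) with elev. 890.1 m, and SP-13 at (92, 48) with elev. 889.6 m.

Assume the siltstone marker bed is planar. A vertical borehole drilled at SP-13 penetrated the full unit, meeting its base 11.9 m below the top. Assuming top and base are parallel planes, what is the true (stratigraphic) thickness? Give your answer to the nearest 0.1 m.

Two edge vectors: SP-11→SP-12 = (-533, -86, -347.8), SP-11→SP-13 = (-221, -190, -348.3).
Normal n = (SP-11→SP-12) × (SP-11→SP-13) = (-36128.2, -108780.1, 82264).
So ∂z/∂x = −n_x/n_z = 0.43917 and ∂z/∂y = −n_y/n_z = 1.32233.
|∇z| = √(a²+b²) = 1.39335, so dip δ = arctan(1.39335) = 54.33°.
True thickness = vertical thickness × cos δ = 11.9 × cos 54.33° = 6.9 m.

6.9 m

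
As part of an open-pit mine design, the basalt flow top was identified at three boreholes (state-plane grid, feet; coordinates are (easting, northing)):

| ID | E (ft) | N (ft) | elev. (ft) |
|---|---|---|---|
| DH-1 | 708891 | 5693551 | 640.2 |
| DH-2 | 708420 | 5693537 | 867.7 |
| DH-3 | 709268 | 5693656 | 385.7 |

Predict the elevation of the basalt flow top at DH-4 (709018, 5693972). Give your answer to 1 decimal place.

Let the plane be z = a·E + b·N + c.
DH-2−DH-1: −471a − 14b = 227.5;  DH-3−DH-1: 377a + 105b = −254.5.
Solving gives a = −0.460069720, b = −0.771940150.
Then c = 640.2 − a·708891 − b·5693551 = 4721860.10.
At (709018, 5693972): z = −326197.7 − 4395405.6 + 4721860.10 = 256.8 ft.

256.8 ft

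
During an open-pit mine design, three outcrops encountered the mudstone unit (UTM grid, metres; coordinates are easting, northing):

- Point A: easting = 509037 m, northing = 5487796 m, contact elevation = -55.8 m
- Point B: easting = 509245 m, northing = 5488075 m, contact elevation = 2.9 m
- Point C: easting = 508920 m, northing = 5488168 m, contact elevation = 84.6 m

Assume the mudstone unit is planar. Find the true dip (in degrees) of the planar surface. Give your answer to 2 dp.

19.99°

Two edge vectors: Point A→Point B = (208, 279, 58.7), Point A→Point C = (-117, 372, 140.4).
Normal n = (Point A→Point B) × (Point A→Point C) = (17335.2, -36071.1, 110019).
So ∂z/∂easting = −n_x/n_z = −0.15757 and ∂z/∂northing = −n_y/n_z = 0.32786.
Gradient magnitude |∇z| = √(a² + b²) = √(0.02483 + 0.10749) = 0.36376.
True dip = arctan(0.36376) = 19.99°, dipping toward SSE (azimuth ≈ 154°).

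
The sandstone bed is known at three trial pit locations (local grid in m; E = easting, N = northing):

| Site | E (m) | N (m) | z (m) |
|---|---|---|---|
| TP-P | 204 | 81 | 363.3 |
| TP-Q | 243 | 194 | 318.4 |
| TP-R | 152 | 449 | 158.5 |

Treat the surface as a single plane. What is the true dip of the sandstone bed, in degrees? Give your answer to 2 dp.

31.22°

Two edge vectors: TP-P→TP-Q = (39, 113, -44.9), TP-P→TP-R = (-52, 368, -204.8).
Normal n = (TP-P→TP-Q) × (TP-P→TP-R) = (-6619.2, 10322, 20228).
So ∂z/∂E = −n_x/n_z = 0.32723 and ∂z/∂N = −n_y/n_z = −0.51028.
Gradient magnitude |∇z| = √(a² + b²) = √(0.10708 + 0.26039) = 0.60619.
True dip = arctan(0.60619) = 31.22°, dipping toward NNW (azimuth ≈ 327°).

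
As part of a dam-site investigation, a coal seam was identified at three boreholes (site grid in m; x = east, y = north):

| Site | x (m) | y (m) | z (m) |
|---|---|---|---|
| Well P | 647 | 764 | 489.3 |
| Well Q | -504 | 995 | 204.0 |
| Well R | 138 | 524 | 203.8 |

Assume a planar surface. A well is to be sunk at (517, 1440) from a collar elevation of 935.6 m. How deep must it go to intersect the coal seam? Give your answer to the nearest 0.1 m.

175.9 m

Let the plane be z = a·x + b·y + c.
Well Q−Well P: −1151a + 231b = −285.3;  Well R−Well P: −509a − 240b = −285.5.
Solving gives a = 0.341331, b = 0.465678.
Then c = 489.3 − a·647 − b·764 = −87.32.
At (517, 1440): z_contact = 176.47 + 670.58 − 87.32 = 759.73 m.
Depth below ground = 935.6 − 759.73 = 175.9 m.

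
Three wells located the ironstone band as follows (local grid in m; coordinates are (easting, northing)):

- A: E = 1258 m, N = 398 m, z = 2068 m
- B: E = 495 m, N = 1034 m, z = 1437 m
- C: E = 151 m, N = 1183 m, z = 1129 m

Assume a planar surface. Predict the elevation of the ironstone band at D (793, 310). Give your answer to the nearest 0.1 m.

Let the plane be z = a·E + b·N + c.
B−A: −763a + 636b = −631;  C−A: −1107a + 785b = −939.
Solving gives a = 0.969286, b = 0.170699.
Then c = 2068 − a·1258 − b·398 = 780.70.
At (793, 310): z = 768.6 + 52.9 + 780.70 = 1602.3 m.

1602.3 m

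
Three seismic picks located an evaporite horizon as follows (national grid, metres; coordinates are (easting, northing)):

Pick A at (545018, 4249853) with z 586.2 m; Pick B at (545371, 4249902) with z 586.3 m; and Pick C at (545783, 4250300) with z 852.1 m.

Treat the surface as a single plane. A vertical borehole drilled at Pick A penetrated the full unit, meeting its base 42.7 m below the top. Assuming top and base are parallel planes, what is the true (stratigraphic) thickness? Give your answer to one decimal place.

Two edge vectors: Pick A→Pick B = (353, 49, 0.1), Pick A→Pick C = (765, 447, 265.9).
Normal n = (Pick A→Pick B) × (Pick A→Pick C) = (12984.4, -93786.2, 120306).
So ∂z/∂E = −n_x/n_z = −0.10793 and ∂z/∂N = −n_y/n_z = 0.77956.
|∇z| = √(a²+b²) = 0.78700, so dip δ = arctan(0.78700) = 38.20°.
True thickness = vertical thickness × cos δ = 42.7 × cos 38.20° = 33.6 m.

33.6 m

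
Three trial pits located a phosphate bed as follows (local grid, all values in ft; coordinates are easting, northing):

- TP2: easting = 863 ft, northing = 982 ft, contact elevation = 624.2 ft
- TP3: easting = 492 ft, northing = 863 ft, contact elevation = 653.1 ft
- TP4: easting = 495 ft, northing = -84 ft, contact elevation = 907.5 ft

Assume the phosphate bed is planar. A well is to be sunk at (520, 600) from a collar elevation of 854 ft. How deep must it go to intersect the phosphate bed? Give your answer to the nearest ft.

Two edge vectors: TP2→TP3 = (-371, -119, 28.9), TP2→TP4 = (-368, -1066, 283.3).
Normal n = (TP2→TP3) × (TP2→TP4) = (-2905.3, 94469.1, 351694).
So ∂z/∂easting = −n_x/n_z = 0.00826 and ∂z/∂northing = −n_y/n_z = −0.26861.
Intercept c from TP2: 624.2 − 7.13 + 263.78 = 880.85.
At (520, 600): z_contact = 4.3 − 161.2 + 880.85 = 724.0 ft.
Depth below ground = 854 − 724.0 = 130 ft.

130 ft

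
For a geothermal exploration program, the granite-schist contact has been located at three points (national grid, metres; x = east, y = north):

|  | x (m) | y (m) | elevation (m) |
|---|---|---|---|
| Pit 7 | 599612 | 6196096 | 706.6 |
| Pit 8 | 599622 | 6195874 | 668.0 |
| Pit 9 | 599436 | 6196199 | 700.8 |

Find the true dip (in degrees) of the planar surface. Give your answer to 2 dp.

Two edge vectors: Pit 7→Pit 8 = (10, -222, -38.6), Pit 7→Pit 9 = (-176, 103, -5.8).
Normal n = (Pit 7→Pit 8) × (Pit 7→Pit 9) = (5263.4, 6851.6, -38042).
So ∂z/∂x = −n_x/n_z = 0.13836 and ∂z/∂y = −n_y/n_z = 0.18011.
Gradient magnitude |∇z| = √(a² + b²) = √(0.01914 + 0.03244) = 0.22711.
True dip = arctan(0.22711) = 12.80°, dipping toward SW (azimuth ≈ 218°).

12.80°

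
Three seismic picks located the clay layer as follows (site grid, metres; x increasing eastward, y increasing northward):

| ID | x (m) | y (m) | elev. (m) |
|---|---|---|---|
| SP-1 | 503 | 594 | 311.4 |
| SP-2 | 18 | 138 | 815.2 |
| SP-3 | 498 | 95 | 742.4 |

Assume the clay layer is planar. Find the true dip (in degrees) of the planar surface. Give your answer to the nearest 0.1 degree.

41.7°

Let the plane be z = a·x + b·y + c.
SP-2−SP-1: −485a − 456b = 503.8;  SP-3−SP-1: −5a − 499b = 431.
Solving gives a = −0.22884, b = −0.86143.
Gradient magnitude |∇z| = √(a² + b²) = √(0.05237 + 0.74207) = 0.89131.
True dip = arctan(0.89131) = 41.7°, dipping toward NNE (azimuth ≈ 015°).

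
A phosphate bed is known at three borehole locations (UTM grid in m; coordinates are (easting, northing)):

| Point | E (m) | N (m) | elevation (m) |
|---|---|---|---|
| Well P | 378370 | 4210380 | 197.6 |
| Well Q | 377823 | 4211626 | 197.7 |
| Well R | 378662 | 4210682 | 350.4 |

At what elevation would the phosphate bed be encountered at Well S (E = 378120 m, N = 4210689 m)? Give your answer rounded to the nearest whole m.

156 m

Let the plane be z = a·E + b·N + c.
Well Q−Well P: −547a + 1246b = 0.1;  Well R−Well P: 292a + 302b = 152.8.
Solving gives a = 0.35982844, b = 0.15804667.
Then c = 197.6 − a·378370 − b·4210380 = −801387.24.
At (378120, 4210689): z = 136058.3 + 665485.4 − 801387.24 = 156.5 m.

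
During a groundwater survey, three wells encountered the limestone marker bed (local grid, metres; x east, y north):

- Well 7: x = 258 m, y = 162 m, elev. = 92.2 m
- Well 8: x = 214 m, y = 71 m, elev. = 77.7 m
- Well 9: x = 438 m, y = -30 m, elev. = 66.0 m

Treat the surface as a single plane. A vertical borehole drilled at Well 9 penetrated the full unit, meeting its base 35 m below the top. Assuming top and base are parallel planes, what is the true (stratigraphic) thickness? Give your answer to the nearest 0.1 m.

Two edge vectors: Well 7→Well 8 = (-44, -91, -14.5), Well 7→Well 9 = (180, -192, -26.2).
Normal n = (Well 7→Well 8) × (Well 7→Well 9) = (-399.8, -3762.8, 24828).
So ∂z/∂x = −n_x/n_z = 0.01610 and ∂z/∂y = −n_y/n_z = 0.15155.
|∇z| = √(a²+b²) = 0.15241, so dip δ = arctan(0.15241) = 8.67°.
True thickness = vertical thickness × cos δ = 35 × cos 8.67° = 34.6 m.

34.6 m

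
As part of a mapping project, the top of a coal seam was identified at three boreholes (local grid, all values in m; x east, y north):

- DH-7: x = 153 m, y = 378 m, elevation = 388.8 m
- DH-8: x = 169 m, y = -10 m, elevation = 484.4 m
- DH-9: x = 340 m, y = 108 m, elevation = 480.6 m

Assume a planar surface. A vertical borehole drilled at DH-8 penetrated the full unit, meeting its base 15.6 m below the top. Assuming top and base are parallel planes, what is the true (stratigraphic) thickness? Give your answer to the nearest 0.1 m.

Two edge vectors: DH-7→DH-8 = (16, -388, 95.6), DH-7→DH-9 = (187, -270, 91.8).
Normal n = (DH-7→DH-8) × (DH-7→DH-9) = (-9806.4, 16408.4, 68236).
So ∂z/∂x = −n_x/n_z = 0.14371 and ∂z/∂y = −n_y/n_z = −0.24047.
|∇z| = √(a²+b²) = 0.28014, so dip δ = arctan(0.28014) = 15.65°.
True thickness = vertical thickness × cos δ = 15.6 × cos 15.65° = 15.0 m.

15.0 m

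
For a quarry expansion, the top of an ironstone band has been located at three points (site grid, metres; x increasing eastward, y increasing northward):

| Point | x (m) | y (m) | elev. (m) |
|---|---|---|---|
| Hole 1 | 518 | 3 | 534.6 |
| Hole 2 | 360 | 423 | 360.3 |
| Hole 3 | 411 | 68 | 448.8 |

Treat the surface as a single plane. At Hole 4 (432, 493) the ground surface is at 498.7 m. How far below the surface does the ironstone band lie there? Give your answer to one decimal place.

97.4 m

Two edge vectors: Hole 1→Hole 2 = (-158, 420, -174.3), Hole 1→Hole 3 = (-107, 65, -85.8).
Normal n = (Hole 1→Hole 2) × (Hole 1→Hole 3) = (-24706.5, 5093.7, 34670).
So ∂z/∂x = −n_x/n_z = 0.71262 and ∂z/∂y = −n_y/n_z = −0.14692.
Intercept c from Hole 1: 534.6 − 369.14 + 0.44 = 165.90.
At (432, 493): z_contact = 307.85 − 72.43 + 165.90 = 401.32 m.
Depth below ground = 498.7 − 401.32 = 97.4 m.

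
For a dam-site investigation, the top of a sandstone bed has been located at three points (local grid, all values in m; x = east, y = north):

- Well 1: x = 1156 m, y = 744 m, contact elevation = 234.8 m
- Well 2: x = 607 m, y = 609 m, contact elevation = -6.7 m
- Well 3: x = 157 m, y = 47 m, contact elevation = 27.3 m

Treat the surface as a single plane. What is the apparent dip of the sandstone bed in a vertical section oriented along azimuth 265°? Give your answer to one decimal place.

Let the plane be z = a·x + b·y + c.
Well 2−Well 1: −549a − 135b = −241.5;  Well 3−Well 1: −999a − 697b = −207.5.
Solving gives a = 0.56626, b = −0.51391.
Unit vector along 265° is (sin 265°, cos 265°) = (-0.9962, -0.0872).
Slope in that direction = a·(-0.9962) + b·(-0.0872) = −0.51932.
Apparent dip = arctan|0.51932| = 27.4° (true dip is 37.4°, so apparent ≤ true as expected).

27.4°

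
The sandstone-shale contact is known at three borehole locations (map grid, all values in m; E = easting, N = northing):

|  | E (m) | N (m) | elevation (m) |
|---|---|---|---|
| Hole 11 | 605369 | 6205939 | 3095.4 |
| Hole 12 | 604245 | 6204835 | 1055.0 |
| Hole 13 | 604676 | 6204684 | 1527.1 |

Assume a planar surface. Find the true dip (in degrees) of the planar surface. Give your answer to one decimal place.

Two edge vectors: Hole 11→Hole 12 = (-1124, -1104, -2040.4), Hole 11→Hole 13 = (-693, -1255, -1568.3).
Normal n = (Hole 11→Hole 12) × (Hole 11→Hole 13) = (-829298.8, -348772, 645548).
So ∂z/∂E = −n_x/n_z = 1.28464 and ∂z/∂N = −n_y/n_z = 0.54027.
Gradient magnitude |∇z| = √(a² + b²) = √(1.65031 + 0.29189) = 1.39363.
True dip = arctan(1.39363) = 54.3°, dipping toward WSW (azimuth ≈ 247°).

54.3°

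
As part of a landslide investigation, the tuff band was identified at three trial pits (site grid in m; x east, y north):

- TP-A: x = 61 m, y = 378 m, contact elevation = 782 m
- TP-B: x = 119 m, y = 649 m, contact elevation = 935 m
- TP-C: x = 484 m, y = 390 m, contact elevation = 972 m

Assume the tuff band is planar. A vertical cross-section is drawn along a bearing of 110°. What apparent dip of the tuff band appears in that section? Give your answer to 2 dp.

Two edge vectors: TP-A→TP-B = (58, 271, 153), TP-A→TP-C = (423, 12, 190).
Normal n = (TP-A→TP-B) × (TP-A→TP-C) = (49654, 53699, -113937).
So ∂z/∂x = −n_x/n_z = 0.43580 and ∂z/∂y = −n_y/n_z = 0.47130.
Unit vector along 110° is (sin 110°, cos 110°) = (0.9397, -0.3420).
Slope in that direction = a·(0.9397) + b·(-0.3420) = 0.24832.
Apparent dip = arctan|0.24832| = 13.95° (true dip is 32.7°, so apparent ≤ true as expected).

13.95°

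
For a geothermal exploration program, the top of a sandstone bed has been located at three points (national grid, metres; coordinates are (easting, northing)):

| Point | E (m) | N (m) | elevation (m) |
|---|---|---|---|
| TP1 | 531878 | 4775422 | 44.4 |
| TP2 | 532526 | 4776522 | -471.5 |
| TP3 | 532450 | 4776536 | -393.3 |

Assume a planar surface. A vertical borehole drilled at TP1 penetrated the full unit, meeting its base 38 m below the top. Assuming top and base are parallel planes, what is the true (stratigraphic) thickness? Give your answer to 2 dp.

26.69 m

Let the plane be z = a·E + b·N + c.
TP2−TP1: 648a + 1100b = −515.9;  TP3−TP1: 572a + 1114b = −437.7.
Solving gives a = −1.00616, b = 0.12372.
|∇z| = √(a²+b²) = 1.01373, so dip δ = arctan(1.01373) = 45.39°.
True thickness = vertical thickness × cos δ = 38 × cos 45.39° = 26.69 m.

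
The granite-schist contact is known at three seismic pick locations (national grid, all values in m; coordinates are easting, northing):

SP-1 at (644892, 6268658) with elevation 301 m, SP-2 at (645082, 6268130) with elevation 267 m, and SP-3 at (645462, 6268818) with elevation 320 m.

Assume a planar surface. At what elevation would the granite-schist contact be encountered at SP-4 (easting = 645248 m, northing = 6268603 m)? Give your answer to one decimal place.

Let the plane be z = a·easting + b·northing + c.
SP-2−SP-1: 190a − 528b = −34;  SP-3−SP-1: 570a + 160b = 19.
Solving gives a = 0.013858040, b = 0.069380734.
Then c = 301 − a·644892 − b·6268658 = −443560.03.
At (645248, 6268603): z = 8941.9 + 434920.3 − 443560.03 = 302.1 m.

302.1 m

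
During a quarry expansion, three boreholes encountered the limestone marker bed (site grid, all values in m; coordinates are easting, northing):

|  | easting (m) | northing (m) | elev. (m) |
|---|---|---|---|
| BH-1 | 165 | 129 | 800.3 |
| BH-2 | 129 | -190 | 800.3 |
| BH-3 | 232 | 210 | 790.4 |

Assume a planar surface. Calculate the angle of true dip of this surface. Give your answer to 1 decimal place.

9.8°

Two edge vectors: BH-1→BH-2 = (-36, -319, 0), BH-1→BH-3 = (67, 81, -9.9).
Normal n = (BH-1→BH-2) × (BH-1→BH-3) = (3158.1, -356.4, 18457).
So ∂z/∂easting = −n_x/n_z = −0.17111 and ∂z/∂northing = −n_y/n_z = 0.01931.
Gradient magnitude |∇z| = √(a² + b²) = √(0.02928 + 0.00037) = 0.17219.
True dip = arctan(0.17219) = 9.8°, dipping toward E (azimuth ≈ 096°).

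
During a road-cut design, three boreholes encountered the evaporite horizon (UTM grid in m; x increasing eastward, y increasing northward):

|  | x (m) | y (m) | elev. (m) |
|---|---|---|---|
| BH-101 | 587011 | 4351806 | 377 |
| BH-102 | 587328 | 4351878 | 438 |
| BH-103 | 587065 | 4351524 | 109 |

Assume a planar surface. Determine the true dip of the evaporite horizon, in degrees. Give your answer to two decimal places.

43.42°

Two edge vectors: BH-101→BH-102 = (317, 72, 61), BH-101→BH-103 = (54, -282, -268).
Normal n = (BH-101→BH-102) × (BH-101→BH-103) = (-2094, 88250, -93282).
So ∂z/∂x = −n_x/n_z = −0.02245 and ∂z/∂y = −n_y/n_z = 0.94606.
Gradient magnitude |∇z| = √(a² + b²) = √(0.00050 + 0.89502) = 0.94632.
True dip = arctan(0.94632) = 43.42°, dipping toward S (azimuth ≈ 179°).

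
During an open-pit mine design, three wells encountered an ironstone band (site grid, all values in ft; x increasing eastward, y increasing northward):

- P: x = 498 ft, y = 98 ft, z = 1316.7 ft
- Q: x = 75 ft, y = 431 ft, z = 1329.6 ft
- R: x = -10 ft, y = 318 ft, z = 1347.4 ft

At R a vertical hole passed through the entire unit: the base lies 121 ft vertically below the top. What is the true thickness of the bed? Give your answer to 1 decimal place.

Two edge vectors: P→Q = (-423, 333, 12.9), P→R = (-508, 220, 30.7).
Normal n = (P→Q) × (P→R) = (7385.1, 6432.9, 76104).
So ∂z/∂x = −n_x/n_z = −0.09704 and ∂z/∂y = −n_y/n_z = −0.08453.
|∇z| = √(a²+b²) = 0.12869, so dip δ = arctan(0.12869) = 7.33°.
True thickness = vertical thickness × cos δ = 121 × cos 7.33° = 120.0 ft.

120.0 ft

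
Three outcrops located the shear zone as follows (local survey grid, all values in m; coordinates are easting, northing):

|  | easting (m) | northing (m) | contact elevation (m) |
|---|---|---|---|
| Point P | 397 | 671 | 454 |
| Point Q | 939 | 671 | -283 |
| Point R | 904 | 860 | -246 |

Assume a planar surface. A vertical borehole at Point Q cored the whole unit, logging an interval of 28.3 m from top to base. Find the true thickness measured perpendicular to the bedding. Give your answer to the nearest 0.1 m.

16.8 m

Let the plane be z = a·easting + b·northing + c.
Point Q−Point P: 542a + 0b = −737;  Point R−Point P: 507a + 189b = −700.
Solving gives a = −1.35978, b = −0.05604.
|∇z| = √(a²+b²) = 1.36093, so dip δ = arctan(1.36093) = 53.69°.
True thickness = vertical thickness × cos δ = 28.3 × cos 53.69° = 16.8 m.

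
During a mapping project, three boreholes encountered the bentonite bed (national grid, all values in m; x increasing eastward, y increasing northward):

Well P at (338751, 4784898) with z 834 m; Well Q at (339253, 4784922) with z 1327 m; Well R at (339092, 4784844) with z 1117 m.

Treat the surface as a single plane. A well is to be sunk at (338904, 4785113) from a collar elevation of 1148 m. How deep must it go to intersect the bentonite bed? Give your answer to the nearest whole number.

Two edge vectors: Well P→Well Q = (502, 24, 493), Well P→Well R = (341, -54, 283).
Normal n = (Well P→Well Q) × (Well P→Well R) = (33414, 26047, -35292).
So ∂z/∂x = −n_x/n_z = 0.94678681 and ∂z/∂y = −n_y/n_z = 0.73804262.
Intercept c from Well P: 834 − 320724.98 − 3531458.64 = −3851349.61.
At (338904, 4785113): z_contact = 320869.8 + 3531617.3 − 3851349.61 = 1137.5 m.
Depth below ground = 1148 − 1137.5 = 10 m.

10 m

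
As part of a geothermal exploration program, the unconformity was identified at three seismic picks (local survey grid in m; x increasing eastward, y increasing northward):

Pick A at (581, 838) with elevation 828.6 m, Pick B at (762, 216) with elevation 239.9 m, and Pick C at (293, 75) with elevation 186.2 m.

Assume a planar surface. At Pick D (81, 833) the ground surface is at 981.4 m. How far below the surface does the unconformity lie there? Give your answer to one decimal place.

Let the plane be z = a·x + b·y + c.
Pick B−Pick A: 181a − 622b = −588.7;  Pick C−Pick A: −288a − 763b = −642.4.
Solving gives a = −0.15637, b = 0.90096.
Then c = 828.6 − a·581 − b·838 = 164.44.
At (81, 833): z_contact = −12.67 + 750.50 + 164.44 = 902.28 m.
Depth below ground = 981.4 − 902.28 = 79.1 m.

79.1 m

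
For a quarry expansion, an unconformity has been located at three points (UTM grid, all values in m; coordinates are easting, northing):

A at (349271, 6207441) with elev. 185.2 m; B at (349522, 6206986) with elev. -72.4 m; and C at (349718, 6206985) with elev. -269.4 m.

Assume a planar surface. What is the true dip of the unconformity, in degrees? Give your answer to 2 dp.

45.15°

Two edge vectors: A→B = (251, -455, -257.6), A→C = (447, -456, -454.6).
Normal n = (A→B) × (A→C) = (89377.4, -1042.6, 88929).
So ∂z/∂easting = −n_x/n_z = −1.00504 and ∂z/∂northing = −n_y/n_z = 0.01172.
Gradient magnitude |∇z| = √(a² + b²) = √(1.01011 + 0.00014) = 1.00511.
True dip = arctan(1.00511) = 45.15°, dipping toward E (azimuth ≈ 091°).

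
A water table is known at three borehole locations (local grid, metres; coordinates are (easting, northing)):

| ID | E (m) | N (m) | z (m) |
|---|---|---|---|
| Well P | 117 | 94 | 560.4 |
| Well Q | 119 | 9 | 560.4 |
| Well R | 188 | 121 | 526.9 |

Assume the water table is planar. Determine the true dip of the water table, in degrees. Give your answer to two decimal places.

Let the plane be z = a·E + b·N + c.
Well Q−Well P: 2a − 85b = 0;  Well R−Well P: 71a + 27b = −33.5.
Solving gives a = −0.46765, b = −0.01100.
Gradient magnitude |∇z| = √(a² + b²) = √(0.21869 + 0.00012) = 0.46778.
True dip = arctan(0.46778) = 25.07°, dipping toward E (azimuth ≈ 089°).

25.07°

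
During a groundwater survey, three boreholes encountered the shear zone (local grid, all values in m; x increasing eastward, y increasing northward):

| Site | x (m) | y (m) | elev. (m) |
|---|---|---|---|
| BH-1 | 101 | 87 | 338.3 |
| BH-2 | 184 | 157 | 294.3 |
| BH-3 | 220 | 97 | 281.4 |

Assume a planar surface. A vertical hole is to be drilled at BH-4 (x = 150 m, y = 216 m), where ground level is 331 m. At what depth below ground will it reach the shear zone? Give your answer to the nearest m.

25 m

Two edge vectors: BH-1→BH-2 = (83, 70, -44), BH-1→BH-3 = (119, 10, -56.9).
Normal n = (BH-1→BH-2) × (BH-1→BH-3) = (-3543, -513.3, -7500).
So ∂z/∂x = −n_x/n_z = −0.47240 and ∂z/∂y = −n_y/n_z = −0.06844.
Intercept c from BH-1: 338.3 + 47.71 + 5.95 = 391.97.
At (150, 216): z_contact = −70.9 − 14.8 + 391.97 = 306.3 m.
Depth below ground = 331 − 306.3 = 25 m.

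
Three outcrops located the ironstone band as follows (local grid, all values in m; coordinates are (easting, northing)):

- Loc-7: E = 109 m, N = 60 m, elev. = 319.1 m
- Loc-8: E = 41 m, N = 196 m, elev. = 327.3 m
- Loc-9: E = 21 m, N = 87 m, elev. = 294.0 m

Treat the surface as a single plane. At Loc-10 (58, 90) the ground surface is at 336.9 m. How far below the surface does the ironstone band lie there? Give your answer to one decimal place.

Two edge vectors: Loc-7→Loc-8 = (-68, 136, 8.2), Loc-7→Loc-9 = (-88, 27, -25.1).
Normal n = (Loc-7→Loc-8) × (Loc-7→Loc-9) = (-3635, -2428.4, 10132).
So ∂z/∂E = −n_x/n_z = 0.35876 and ∂z/∂N = −n_y/n_z = 0.23968.
Intercept c from Loc-7: 319.1 − 39.11 − 14.38 = 265.61.
At (58, 90): z_contact = 20.81 + 21.57 + 265.61 = 307.99 m.
Depth below ground = 336.9 − 307.99 = 28.9 m.

28.9 m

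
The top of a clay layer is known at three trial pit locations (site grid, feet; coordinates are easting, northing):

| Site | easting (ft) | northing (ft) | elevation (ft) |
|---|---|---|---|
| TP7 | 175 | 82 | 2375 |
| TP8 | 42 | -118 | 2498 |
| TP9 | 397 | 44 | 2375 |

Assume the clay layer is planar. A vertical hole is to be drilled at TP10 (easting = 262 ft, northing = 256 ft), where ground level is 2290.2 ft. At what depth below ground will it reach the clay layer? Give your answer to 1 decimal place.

Two edge vectors: TP7→TP8 = (-133, -200, 123), TP7→TP9 = (222, -38, 0).
Normal n = (TP7→TP8) × (TP7→TP9) = (4674, 27306, 49454).
So ∂z/∂easting = −n_x/n_z = −0.09451 and ∂z/∂northing = −n_y/n_z = −0.55215.
Intercept c from TP7: 2375 + 16.54 + 45.28 = 2436.82.
At (262, 256): z_contact = −24.76 − 141.35 + 2436.82 = 2270.70 ft.
Depth below ground = 2290.2 − 2270.70 = 19.5 ft.

19.5 ft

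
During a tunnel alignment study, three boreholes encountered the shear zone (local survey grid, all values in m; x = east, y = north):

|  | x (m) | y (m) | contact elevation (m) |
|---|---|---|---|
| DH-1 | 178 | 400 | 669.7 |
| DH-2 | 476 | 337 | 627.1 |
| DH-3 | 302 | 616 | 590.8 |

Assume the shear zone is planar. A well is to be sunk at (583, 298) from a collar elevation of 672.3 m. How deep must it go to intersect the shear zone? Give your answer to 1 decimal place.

Let the plane be z = a·x + b·y + c.
DH-2−DH-1: 298a − 63b = −42.6;  DH-3−DH-1: 124a + 216b = −78.9.
Solving gives a = −0.19635, b = −0.25256.
Then c = 669.7 − a·178 − b·400 = 805.67.
At (583, 298): z_contact = −114.47 − 75.26 + 805.67 = 615.94 m.
Depth below ground = 672.3 − 615.94 = 56.4 m.

56.4 m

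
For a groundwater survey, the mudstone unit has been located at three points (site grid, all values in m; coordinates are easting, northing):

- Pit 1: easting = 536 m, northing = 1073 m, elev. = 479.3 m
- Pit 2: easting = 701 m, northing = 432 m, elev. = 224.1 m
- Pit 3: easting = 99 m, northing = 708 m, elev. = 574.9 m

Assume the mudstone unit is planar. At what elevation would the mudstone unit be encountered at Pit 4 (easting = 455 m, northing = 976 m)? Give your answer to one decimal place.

488.8 m

Let the plane be z = a·easting + b·northing + c.
Pit 2−Pit 1: 165a − 641b = −255.2;  Pit 3−Pit 1: −437a − 365b = 95.6.
Solving gives a = −0.453742, b = 0.281330.
Then c = 479.3 − a·536 − b·1073 = 420.64.
At (455, 976): z = −206.5 + 274.6 + 420.64 = 488.8 m.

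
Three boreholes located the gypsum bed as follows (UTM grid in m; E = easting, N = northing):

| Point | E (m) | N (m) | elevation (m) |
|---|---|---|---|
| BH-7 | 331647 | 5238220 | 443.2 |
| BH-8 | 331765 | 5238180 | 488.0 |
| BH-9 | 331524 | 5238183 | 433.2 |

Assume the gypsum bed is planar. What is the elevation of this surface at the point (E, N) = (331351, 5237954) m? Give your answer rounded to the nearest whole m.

Two edge vectors: BH-7→BH-8 = (118, -40, 44.8), BH-7→BH-9 = (-123, -37, -10).
Normal n = (BH-7→BH-8) × (BH-7→BH-9) = (2057.6, -4330.4, -9286).
So ∂z/∂E = −n_x/n_z = 0.22158087 and ∂z/∂N = −n_y/n_z = −0.46633642.
Intercept c from BH-7: 443.2 − 73486.63 + 2442772.76 = 2369729.33.
At (331351, 5237954): z = 73421.0 − 2442648.7 + 2369729.33 = 501.7 m.

502 m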